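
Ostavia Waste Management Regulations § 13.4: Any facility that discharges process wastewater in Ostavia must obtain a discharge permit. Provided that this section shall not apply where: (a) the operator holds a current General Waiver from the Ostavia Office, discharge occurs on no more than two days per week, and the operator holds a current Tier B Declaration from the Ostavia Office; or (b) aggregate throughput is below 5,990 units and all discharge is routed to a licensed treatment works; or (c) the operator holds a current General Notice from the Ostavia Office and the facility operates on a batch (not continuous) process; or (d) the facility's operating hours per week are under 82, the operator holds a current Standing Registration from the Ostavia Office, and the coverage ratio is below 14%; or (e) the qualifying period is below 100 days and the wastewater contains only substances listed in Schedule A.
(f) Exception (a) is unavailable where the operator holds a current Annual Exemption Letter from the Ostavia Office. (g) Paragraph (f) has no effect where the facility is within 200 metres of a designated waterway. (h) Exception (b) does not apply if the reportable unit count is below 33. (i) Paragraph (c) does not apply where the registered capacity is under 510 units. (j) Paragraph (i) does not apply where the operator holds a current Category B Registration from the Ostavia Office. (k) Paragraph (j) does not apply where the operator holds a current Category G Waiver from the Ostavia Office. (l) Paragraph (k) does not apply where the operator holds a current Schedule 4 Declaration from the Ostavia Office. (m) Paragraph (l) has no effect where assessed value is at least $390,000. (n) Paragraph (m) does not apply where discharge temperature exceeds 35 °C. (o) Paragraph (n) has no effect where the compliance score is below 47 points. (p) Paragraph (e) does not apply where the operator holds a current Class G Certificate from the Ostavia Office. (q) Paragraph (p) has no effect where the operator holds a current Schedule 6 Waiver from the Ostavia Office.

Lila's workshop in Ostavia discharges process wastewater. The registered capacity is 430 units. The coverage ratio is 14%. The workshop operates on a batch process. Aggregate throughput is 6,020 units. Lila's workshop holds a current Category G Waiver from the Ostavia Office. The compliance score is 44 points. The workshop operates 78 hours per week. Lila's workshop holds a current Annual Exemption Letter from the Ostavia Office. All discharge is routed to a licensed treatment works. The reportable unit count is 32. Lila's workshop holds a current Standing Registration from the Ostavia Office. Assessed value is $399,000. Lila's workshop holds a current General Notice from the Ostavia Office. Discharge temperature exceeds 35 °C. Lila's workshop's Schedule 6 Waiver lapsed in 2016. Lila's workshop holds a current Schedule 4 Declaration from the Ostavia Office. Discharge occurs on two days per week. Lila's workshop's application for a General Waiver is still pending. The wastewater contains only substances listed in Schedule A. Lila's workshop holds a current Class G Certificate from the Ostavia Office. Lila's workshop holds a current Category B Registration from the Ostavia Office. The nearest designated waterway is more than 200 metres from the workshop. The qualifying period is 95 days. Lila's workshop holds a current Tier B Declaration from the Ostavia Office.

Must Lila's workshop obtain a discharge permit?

Yes — Lila's workshop must obtain a discharge permit.

Exception (a) does not apply: no current General Waiver is held.
Exception (b) fails — aggregate throughput is 6,020 units, not below 5,990 units.
Exception (c)'s conditions are all satisfied: a current General Notice is held; the facility operates on a batch process. But: (i) applies — the registered capacity is 430 units, under the 510 units limit. (j) applies (a current Category B Registration is held), but yields to (k): (k) operates against (j): a current Category G Waiver is held. (l) applies (a current Schedule 4 Declaration is held), but is itself disapplied by (m): (m) is engaged — assessed value is $399,000, meeting the $390,000 threshold. (n) applies (discharge temperature exceeds 35 °C), but yields to (o): (o) operates — the compliance score is 44 points, below the 47 points limit. So (c) is unavailable.
Exception (d) requires that the coverage ratio is below 14%; but the coverage ratio is 14%, not below 14%, so (d) is unavailable.
Exception (e)'s conditions are all satisfied: the qualifying period is 95 days, below the 100 days limit; the wastewater is Schedule-A-only. Turning to paragraphs (p)–(q): (p) applies — a current Class G Certificate is held. (q) is not triggered (no current Schedule 6 Waiver is held), so (p) stands. Exception (e) does not apply.
None of the exceptions is available; § 13.4 applies in full.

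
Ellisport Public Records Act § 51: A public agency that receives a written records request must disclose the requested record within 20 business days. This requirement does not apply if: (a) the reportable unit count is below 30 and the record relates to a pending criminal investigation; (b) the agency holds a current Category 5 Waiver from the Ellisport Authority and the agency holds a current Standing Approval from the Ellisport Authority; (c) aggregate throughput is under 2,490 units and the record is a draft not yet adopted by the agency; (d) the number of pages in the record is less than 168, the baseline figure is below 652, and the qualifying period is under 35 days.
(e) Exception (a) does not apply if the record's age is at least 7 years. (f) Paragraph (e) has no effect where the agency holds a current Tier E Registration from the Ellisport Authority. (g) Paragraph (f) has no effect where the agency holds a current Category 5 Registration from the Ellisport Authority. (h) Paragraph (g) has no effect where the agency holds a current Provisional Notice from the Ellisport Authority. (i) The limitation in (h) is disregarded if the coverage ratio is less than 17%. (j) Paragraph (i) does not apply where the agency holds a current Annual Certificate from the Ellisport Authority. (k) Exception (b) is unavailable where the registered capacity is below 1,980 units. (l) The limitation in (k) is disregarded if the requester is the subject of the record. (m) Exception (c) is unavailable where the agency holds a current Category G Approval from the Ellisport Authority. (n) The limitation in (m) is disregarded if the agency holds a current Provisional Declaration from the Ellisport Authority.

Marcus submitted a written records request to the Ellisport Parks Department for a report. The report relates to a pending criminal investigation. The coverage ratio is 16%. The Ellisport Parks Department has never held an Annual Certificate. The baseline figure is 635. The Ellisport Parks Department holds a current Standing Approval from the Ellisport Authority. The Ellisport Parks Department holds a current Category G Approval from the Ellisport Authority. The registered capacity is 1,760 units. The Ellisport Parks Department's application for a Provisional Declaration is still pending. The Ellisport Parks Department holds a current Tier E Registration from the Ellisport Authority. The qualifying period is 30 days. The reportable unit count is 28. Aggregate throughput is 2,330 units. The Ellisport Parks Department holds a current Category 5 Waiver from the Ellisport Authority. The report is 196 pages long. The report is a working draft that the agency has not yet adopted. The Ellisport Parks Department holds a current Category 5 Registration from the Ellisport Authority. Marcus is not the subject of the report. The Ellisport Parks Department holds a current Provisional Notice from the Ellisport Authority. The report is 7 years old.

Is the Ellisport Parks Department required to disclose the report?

Exception (a)'s conditions are all satisfied: the reportable unit count is 28, below the 30 limit; the report relates to a pending investigation. However, paragraphs (e)–(j) must be considered: (e) operates against (a): the record's age is 7 years, meeting the 7 years threshold. (f) would limit (e) — a current Tier E Registration is held — but (g) sets (f) aside: (g) operates against (f): a current Category 5 Registration is held. (h) is engaged (a current Provisional Notice is held), but is set aside by (i): (i) operates against (h): the coverage ratio is 16%, less than the 17% limit. (j), which would lift (i), is inapplicable — there is no Annual Certificate in force. Exception (a) does not apply.
Exception (b)'s conditions are all satisfied: a current Category 5 Waiver is held; a current Standing Approval is held. Turning to paragraphs (k)–(l): (k) is engaged — the registered capacity is 1,760 units, below the 1,980 units limit. (l), which would lift (k), is not triggered — Marcus is not the subject of the report. So (b) is unavailable.
Exception (c)'s conditions are all satisfied: aggregate throughput is 2,330 units, under the 2,490 units limit; the report is an unadopted draft. Turning to paragraphs (m)–(n): (m) operates against (c): a current Category G Approval is held. (n), which would lift (m), is inapplicable — no current Provisional Declaration is held. So (c) is unavailable.
Exception (d) does not apply: the number of pages in the record is 196, not less than 168.
No exception displaces § 51.

Yes — the Ellisport Parks Department must disclose the report.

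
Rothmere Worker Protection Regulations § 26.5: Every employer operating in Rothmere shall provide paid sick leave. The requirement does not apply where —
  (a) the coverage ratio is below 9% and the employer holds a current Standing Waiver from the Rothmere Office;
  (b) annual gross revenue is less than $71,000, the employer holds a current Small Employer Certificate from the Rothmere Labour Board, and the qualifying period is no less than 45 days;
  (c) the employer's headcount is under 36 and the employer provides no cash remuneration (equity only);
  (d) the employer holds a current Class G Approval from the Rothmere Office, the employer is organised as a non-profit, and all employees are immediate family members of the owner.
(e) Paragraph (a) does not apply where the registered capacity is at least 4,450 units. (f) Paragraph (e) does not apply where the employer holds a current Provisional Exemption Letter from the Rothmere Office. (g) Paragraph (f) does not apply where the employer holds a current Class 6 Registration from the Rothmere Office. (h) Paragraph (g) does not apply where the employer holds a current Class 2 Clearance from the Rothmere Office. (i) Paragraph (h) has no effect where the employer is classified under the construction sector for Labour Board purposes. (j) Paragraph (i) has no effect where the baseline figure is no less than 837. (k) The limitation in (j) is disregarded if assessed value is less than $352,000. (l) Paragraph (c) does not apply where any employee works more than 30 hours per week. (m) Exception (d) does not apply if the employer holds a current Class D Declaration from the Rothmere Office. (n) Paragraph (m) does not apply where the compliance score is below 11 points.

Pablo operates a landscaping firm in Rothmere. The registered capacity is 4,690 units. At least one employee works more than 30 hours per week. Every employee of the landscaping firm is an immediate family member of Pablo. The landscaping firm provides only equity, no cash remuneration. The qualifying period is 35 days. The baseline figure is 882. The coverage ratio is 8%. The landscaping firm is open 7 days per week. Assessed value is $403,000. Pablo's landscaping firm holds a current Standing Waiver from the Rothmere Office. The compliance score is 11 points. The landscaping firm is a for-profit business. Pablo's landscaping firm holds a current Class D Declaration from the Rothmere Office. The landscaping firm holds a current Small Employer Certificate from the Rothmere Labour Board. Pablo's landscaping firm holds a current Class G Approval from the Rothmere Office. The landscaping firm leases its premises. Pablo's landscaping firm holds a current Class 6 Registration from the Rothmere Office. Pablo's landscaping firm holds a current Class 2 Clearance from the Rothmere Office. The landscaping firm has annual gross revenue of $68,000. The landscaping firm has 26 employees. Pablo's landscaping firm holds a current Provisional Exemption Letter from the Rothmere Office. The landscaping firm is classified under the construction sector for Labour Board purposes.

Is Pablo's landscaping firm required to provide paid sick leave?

No — exception (a) applies; Pablo's landscaping firm is not required to provide paid sick leave.

Exception (a) is satisfied on its face — the coverage ratio is 8%, below the 9% limit; a current Standing Waiver is held. Applying paragraphs (e)–(k): (e) would limit (a) — the registered capacity is 4,690 units, meeting the 4,450 units threshold — but (f) sets (e) aside: (f) is triggered — a current Provisional Exemption Letter is held. (g) operates (a current Class 6 Registration is held), but is itself disapplied by (h): (h) is engaged — a current Class 2 Clearance is held. (i) operates (the landscaping firm is classified under the construction sector), but is itself disapplied by (j): (j) operates against (i): the baseline figure is 882, meeting the 837 threshold. (k), which would lift (j), is not triggered — assessed value is $403,000, not less than $352,000. (a) remains available.
Exception (b) requires that the qualifying period is no less than 45 days; but the qualifying period is 35 days, short of 45 days, so (b) is unavailable.
Exception (c) is satisfied on its face — the employer's headcount is 26, under the 36 limit; remuneration is equity-only. But applying paragraph (l): (l) operates against (c): at least one employee exceeds 30 hours/week. So (c) is unavailable.
Exception (d) does not apply: the employer is for-profit.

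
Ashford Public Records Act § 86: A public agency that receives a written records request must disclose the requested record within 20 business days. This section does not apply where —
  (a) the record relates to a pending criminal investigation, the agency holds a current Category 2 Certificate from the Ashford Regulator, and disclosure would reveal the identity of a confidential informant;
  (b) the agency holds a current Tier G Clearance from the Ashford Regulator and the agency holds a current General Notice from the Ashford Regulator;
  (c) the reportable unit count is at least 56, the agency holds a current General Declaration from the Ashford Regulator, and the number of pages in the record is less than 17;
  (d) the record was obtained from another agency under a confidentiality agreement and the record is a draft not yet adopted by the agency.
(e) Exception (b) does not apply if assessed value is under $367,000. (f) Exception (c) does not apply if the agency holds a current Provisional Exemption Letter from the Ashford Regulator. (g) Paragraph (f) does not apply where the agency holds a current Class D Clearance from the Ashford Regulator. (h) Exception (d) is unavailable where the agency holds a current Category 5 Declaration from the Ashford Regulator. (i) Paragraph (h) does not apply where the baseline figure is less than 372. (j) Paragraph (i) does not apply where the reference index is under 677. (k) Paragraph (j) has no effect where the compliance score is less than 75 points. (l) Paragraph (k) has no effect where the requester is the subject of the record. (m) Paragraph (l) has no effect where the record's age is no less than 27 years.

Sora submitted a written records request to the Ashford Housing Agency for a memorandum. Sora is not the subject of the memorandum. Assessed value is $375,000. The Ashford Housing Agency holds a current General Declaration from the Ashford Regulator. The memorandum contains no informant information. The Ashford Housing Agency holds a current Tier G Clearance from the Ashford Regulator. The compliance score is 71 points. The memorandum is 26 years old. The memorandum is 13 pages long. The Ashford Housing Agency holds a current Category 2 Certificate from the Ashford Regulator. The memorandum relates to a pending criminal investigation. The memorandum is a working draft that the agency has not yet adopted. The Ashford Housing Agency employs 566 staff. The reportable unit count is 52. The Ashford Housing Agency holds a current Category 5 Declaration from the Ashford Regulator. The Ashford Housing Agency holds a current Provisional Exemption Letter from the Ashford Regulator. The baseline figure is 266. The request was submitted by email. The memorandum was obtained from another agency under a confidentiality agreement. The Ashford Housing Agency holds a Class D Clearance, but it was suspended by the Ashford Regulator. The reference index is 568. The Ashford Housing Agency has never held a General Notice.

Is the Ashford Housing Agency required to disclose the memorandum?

No — exception (d) applies; the Ashford Housing Agency is not required to disclose the memorandum.

Exception (a) does not apply: the memorandum contains no informant information.
Exception (b) does not apply: there is no General Notice in force.
Exception (c) requires that the reportable unit count is at least 56; but the reportable unit count is 52, short of 56, so (c) is unavailable.
Exception (d)'s conditions are all satisfied: the memorandum was obtained under a confidentiality agreement; the memorandum is an unadopted draft. Under paragraphs (h)–(m): (h) would limit (d) — a current Category 5 Declaration is held — but (i) sets (h) aside: (i) is triggered — the baseline figure is 266, less than the 372 limit. (j) applies (the reference index is 568, under the 677 limit), but is displaced by (k): (k) operates against (j): the compliance score is 71 points, less than the 75 points limit. (l) is not engaged (Sora is not the subject of the memorandum), so (k) stands. (d) remains available.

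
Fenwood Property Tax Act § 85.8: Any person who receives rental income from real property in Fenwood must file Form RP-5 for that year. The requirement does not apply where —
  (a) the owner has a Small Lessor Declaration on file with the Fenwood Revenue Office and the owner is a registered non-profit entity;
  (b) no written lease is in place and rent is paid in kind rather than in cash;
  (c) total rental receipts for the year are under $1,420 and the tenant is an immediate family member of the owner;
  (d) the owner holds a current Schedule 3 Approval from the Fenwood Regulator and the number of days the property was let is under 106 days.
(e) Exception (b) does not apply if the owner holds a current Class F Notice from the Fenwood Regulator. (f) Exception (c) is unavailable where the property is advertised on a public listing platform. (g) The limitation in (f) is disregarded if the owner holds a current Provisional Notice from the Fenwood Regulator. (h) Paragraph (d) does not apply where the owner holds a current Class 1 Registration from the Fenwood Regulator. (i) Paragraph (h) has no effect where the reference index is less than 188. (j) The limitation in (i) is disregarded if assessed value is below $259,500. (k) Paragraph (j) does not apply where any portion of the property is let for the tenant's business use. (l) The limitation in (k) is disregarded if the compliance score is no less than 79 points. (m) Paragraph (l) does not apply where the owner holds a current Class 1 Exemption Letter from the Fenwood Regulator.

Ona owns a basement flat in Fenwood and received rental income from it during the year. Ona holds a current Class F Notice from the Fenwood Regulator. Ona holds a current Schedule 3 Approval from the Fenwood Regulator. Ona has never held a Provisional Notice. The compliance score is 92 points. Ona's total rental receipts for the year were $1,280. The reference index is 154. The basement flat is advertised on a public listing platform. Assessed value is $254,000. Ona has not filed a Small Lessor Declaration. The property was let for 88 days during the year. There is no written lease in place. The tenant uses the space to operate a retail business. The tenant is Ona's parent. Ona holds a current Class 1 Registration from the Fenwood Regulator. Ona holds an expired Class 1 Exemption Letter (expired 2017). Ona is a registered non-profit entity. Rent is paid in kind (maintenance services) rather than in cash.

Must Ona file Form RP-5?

Exception (a) requires that the owner has a Small Lessor Declaration on file with the Fenwood Revenue Office; but no Small Lessor Declaration is on file, so (a) is unavailable.
Exception (b): there is no written lease; rent is paid in kind — every condition holds. Turning to paragraph (e): (e) operates against (b): a current Class F Notice is held. (b) is therefore removed.
Exception (c): total rental receipts for the year are $1,280, under the $1,420 limit; the tenant is an immediate family member — every condition holds. But: (f) operates against (c): the property is publicly advertised. (g), which would lift (f), is inapplicable — no current Provisional Notice is held. (c) is therefore removed.
Exception (d) is satisfied on its face — a current Schedule 3 Approval is held; the number of days the property was let is 88 days, under the 106 days limit. But: (h) applies — a current Class 1 Registration is held. (i) would limit (h) — the reference index is 154, less than the 188 limit — but (j) sets (i) aside: (j) operates against (i): assessed value is $254,000, below the $259,500 limit. (k) would limit (j) — the space is let for business use — but (l) sets (k) aside: (l) operates against (k): the compliance score is 92 points, meeting the 79 points threshold. (m) is not engaged (no current Class 1 Exemption Letter is held), so (l) stands. Exception (d) does not apply.
No exception displaces § 85.8.

Yes — Ona must file Form RP-5.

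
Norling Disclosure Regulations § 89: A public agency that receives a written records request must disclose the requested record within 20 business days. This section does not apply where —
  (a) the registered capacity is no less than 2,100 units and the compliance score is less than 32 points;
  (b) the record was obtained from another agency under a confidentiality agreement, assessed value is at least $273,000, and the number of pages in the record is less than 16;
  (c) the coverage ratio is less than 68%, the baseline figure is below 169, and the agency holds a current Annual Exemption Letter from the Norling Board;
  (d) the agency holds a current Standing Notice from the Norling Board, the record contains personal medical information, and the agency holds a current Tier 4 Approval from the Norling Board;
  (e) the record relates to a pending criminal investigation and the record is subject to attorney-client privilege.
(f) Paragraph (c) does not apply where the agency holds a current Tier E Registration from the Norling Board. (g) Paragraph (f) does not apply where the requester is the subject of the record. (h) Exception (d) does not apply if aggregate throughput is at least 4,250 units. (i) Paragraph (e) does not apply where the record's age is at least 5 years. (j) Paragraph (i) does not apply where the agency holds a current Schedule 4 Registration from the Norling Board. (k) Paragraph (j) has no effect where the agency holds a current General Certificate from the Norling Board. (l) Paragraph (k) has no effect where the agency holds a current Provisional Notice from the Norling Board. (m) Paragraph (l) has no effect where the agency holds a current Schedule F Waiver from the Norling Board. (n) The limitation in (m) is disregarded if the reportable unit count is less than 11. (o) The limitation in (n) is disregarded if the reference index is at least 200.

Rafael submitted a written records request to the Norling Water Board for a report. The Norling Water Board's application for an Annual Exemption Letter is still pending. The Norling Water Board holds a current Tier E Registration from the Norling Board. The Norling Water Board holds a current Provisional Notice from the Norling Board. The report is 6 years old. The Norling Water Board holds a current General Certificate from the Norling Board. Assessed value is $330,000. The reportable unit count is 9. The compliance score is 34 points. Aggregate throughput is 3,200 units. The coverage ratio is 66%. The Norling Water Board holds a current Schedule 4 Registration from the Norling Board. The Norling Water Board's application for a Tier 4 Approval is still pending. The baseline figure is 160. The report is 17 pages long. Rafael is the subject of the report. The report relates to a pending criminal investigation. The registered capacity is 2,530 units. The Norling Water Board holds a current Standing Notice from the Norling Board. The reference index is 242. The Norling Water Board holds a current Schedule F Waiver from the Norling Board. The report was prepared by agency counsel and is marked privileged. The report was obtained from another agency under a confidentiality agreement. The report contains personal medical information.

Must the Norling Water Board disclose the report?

Yes — the Norling Water Board must disclose the report.

Exception (a) fails — the compliance score is 34 points, not less than 32 points.
Exception (b) does not apply: the number of pages in the record is 17, not less than 16.
Exception (c) requires that the agency holds a current Annual Exemption Letter from the Norling Board; but there is no Annual Exemption Letter in force, so (c) is unavailable.
Exception (d) does not apply: no current Tier 4 Approval is held.
All of (e)'s requirements are met (the report relates to a pending investigation; the report is privileged). But applying paragraphs (i)–(o): (i) operates — the record's age is 6 years, meeting the 5 years threshold. (j) would limit (i) — a current Schedule 4 Registration is held — but (k) sets (j) aside: (k) operates against (j): a current General Certificate is held. (l) would limit (k) — a current Provisional Notice is held — but (m) sets (l) aside: (m) operates against (l): a current Schedule F Waiver is held. (n) would limit (m) — the reportable unit count is 9, less than the 11 limit — but (o) sets (n) aside: (o) operates — the reference index is 242, meeting the 200 threshold. (e) is therefore removed.
No exception applies. The general rule governs.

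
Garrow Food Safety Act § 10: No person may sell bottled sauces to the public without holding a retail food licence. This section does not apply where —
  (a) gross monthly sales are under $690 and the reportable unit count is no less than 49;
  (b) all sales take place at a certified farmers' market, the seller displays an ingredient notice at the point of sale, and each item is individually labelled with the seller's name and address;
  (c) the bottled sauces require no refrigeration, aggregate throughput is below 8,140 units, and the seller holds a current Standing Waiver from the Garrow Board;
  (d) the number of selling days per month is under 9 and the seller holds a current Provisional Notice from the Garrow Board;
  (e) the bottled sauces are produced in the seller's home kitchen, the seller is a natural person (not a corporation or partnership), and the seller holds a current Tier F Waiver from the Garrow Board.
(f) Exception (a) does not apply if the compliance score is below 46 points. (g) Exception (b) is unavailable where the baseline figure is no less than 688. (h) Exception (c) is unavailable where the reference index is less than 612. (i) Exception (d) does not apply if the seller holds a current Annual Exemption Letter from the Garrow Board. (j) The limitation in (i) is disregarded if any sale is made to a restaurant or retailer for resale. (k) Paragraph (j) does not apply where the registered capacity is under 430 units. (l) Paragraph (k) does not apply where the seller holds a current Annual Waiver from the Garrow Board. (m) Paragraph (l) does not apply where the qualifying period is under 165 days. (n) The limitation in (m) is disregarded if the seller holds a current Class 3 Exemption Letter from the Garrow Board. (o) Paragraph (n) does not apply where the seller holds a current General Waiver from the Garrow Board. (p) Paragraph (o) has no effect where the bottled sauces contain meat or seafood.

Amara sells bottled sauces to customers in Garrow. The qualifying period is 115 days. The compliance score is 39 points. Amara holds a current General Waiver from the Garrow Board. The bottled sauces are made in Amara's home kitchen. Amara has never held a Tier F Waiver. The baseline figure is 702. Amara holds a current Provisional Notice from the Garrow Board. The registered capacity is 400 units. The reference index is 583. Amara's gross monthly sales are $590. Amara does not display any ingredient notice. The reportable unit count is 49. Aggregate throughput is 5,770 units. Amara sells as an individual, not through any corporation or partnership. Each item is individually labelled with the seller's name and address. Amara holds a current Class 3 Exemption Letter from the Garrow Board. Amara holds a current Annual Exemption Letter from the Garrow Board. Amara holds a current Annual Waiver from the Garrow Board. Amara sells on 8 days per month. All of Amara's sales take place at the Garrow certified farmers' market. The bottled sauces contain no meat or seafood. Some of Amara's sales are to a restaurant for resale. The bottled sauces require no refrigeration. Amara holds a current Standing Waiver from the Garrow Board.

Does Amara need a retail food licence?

Yes — Amara must hold a retail food licence.

Exception (a): gross monthly sales are $590, under the $690 limit; the reportable unit count is 49, meeting the 49 threshold — every condition holds. But applying paragraph (f): (f) operates against (a): the compliance score is 39 points, below the 46 points limit. So (a) is unavailable.
Exception (b) does not apply: no ingredient notice is displayed.
All of (c)'s requirements are met (the bottled sauces are shelf-stable; aggregate throughput is 5,770 units, below the 8,140 units limit; a current Standing Waiver is held). But applying paragraph (h): (h) operates against (c): the reference index is 583, less than the 612 limit. Exception (c) does not apply.
Exception (d)'s conditions are all satisfied: the number of selling days per month is 8, under the 9 limit; a current Provisional Notice is held. But: (i) applies — a current Annual Exemption Letter is held. (j) is engaged (some sales are to a restaurant for resale), but is overridden by (k): (k) is engaged — the registered capacity is 400 units, under the 430 units limit. (l) is engaged (a current Annual Waiver is held), but is overridden by (m): (m) is engaged — the qualifying period is 115 days, under the 165 days limit. (n) is engaged (a current Class 3 Exemption Letter is held), but is itself disapplied by (o): (o) applies — a current General Waiver is held. (p) is inapplicable (the bottled sauces contain no meat or seafood), so (o) stands. Exception (d) does not apply.
Exception (e) does not apply: no current Tier F Waiver is held.
Every exception is unavailable, so the rule governs.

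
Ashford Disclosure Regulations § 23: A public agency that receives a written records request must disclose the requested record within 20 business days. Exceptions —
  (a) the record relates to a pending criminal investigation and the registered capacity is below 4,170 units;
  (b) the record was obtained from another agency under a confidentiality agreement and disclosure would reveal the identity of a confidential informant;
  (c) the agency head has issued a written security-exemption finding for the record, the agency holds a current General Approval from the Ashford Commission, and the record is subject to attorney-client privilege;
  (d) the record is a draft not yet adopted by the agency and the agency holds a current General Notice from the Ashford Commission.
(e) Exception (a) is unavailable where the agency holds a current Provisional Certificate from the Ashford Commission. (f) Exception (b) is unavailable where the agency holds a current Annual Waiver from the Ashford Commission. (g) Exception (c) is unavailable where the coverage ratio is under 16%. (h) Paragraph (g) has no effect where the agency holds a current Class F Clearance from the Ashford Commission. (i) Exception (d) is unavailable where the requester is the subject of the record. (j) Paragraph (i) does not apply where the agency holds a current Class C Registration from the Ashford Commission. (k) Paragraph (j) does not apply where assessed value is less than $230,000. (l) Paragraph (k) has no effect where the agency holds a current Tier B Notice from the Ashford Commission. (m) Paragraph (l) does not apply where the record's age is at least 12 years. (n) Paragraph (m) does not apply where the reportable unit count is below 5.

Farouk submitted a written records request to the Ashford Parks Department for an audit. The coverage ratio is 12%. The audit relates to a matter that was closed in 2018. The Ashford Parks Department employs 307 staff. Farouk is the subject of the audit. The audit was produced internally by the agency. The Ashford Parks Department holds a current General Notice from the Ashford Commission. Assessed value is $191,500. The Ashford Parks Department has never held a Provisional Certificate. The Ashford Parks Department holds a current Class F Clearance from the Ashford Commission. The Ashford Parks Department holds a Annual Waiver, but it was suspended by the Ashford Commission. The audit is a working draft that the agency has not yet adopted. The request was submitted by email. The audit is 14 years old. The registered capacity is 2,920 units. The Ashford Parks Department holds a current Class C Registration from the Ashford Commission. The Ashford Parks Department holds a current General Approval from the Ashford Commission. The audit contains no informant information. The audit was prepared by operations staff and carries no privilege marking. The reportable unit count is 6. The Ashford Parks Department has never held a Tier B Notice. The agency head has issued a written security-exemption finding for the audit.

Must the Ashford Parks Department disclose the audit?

Yes — the Ashford Parks Department must disclose the audit.

Exception (a) does not apply: the audit relates to a closed matter.
Exception (b) does not apply: the audit was produced internally.
Exception (c) fails — the audit carries no privilege marking.
All of (d)'s requirements are met (the audit is an unadopted draft; a current General Notice is held). But applying paragraphs (i)–(n): (i) operates against (d): Farouk is the subject of the audit. (j) operates (a current Class C Registration is held), but is set aside by (k): (k) operates — assessed value is $191,500, less than the $230,000 limit. (l) is not triggered (no current Tier B Notice is held), so (k) stands. So (d) is unavailable.
No exception is made out. the Ashford Parks Department falls within the general rule.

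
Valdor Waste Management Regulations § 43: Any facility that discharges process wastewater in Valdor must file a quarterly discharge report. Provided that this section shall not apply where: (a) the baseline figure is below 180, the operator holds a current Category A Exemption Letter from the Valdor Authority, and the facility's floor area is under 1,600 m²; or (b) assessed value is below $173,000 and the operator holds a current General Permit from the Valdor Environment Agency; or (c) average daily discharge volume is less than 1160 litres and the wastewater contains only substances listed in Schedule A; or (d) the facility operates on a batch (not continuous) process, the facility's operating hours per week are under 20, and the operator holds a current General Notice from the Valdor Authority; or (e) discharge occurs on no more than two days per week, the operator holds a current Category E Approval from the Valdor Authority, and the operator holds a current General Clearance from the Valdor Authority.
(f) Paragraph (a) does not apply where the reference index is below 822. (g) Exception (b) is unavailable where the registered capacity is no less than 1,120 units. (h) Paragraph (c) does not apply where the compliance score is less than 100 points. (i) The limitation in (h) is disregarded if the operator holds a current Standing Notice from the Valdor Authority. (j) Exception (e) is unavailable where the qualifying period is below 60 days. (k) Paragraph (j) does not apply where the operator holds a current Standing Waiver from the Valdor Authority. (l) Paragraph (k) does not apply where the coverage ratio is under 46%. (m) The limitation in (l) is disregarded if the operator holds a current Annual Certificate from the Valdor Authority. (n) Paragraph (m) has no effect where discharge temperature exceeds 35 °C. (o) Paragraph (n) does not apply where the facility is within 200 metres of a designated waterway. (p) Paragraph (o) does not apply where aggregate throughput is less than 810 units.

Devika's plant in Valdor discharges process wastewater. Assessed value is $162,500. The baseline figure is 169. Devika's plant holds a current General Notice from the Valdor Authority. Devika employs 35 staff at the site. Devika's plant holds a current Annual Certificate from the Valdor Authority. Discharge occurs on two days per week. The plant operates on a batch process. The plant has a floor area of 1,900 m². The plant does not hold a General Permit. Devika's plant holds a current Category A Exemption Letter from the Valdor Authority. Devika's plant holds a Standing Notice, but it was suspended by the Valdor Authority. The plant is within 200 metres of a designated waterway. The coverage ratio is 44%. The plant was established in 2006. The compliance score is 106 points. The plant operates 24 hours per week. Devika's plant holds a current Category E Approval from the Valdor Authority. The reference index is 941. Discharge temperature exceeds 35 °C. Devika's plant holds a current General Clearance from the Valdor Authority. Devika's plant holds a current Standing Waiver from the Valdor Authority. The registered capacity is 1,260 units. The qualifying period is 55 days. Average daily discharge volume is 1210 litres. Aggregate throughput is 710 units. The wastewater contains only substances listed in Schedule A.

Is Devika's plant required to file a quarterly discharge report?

Yes — Devika's plant must file a quarterly discharge report.

Exception (a) fails — the facility's floor area is 1,900 m², not under 1,600 m².
Exception (b) does not apply: no General Permit is held.
Exception (c) fails — average daily discharge volume is 1210 litres, not less than 1160 litres.
Exception (d) requires that the facility's operating hours per week are under 20; but the facility's operating hours per week are 24, not under 20, so (d) is unavailable.
All of (e)'s requirements are met (discharge occurs on no more than two days per week; a current Category E Approval is held; a current General Clearance is held). Turning to paragraphs (j)–(p): (j) operates against (e): the qualifying period is 55 days, below the 60 days limit. (k) operates (a current Standing Waiver is held), but is set aside by (l): (l) operates against (k): the coverage ratio is 44%, under the 46% limit. (m) operates (a current Annual Certificate is held), but is itself disapplied by (n): (n) operates against (m): discharge temperature exceeds 35 °C. (o) operates (the plant is within 200 m of a designated waterway), but is itself disapplied by (p): (p) is engaged — aggregate throughput is 710 units, less than the 810 units limit. So (e) is unavailable.
No exception displaces § 43.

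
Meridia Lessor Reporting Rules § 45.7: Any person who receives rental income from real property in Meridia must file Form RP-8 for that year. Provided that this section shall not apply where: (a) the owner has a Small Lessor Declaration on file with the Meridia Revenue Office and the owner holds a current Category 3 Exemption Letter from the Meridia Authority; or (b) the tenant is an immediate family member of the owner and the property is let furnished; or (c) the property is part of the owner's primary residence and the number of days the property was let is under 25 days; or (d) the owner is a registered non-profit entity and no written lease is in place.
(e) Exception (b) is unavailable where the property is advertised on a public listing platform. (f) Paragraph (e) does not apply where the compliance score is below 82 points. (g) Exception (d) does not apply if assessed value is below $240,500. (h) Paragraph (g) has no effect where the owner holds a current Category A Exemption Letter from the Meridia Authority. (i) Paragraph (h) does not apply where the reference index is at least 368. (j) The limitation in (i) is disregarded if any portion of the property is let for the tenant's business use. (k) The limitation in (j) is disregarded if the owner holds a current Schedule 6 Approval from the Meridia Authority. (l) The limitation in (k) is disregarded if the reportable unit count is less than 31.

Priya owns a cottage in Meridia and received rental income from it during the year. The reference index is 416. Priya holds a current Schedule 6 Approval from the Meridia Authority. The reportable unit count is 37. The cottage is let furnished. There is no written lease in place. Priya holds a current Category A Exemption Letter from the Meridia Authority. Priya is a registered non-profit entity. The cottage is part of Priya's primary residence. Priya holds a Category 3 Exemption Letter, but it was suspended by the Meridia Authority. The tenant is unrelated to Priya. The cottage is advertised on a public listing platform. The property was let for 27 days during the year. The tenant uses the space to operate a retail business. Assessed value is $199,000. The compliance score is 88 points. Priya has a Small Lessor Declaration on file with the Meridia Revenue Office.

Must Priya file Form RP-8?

Exception (a) does not apply: there is no Category 3 Exemption Letter in force.
Exception (b) requires that the tenant is an immediate family member of the owner; but the tenant is unrelated to the owner, so (b) is unavailable.
Exception (c) requires that the number of days the property was let is under 25 days; but the number of days the property was let is 27 days, not under 25 days, so (c) is unavailable.
Exception (d): Priya is a registered non-profit; there is no written lease — every condition holds. Turning to paragraphs (g)–(l): (g) operates against (d): assessed value is $199,000, below the $240,500 limit. (h) operates (a current Category A Exemption Letter is held), but is overridden by (i): (i) operates against (h): the reference index is 416, meeting the 368 threshold. (j) is triggered (the space is let for business use), but is overridden by (k): (k) operates against (j): a current Schedule 6 Approval is held. (l) is not triggered (the reportable unit count is 37, not less than 31), so (k) stands. (d) is therefore removed.
None of the exceptions is available; § 45.7 applies in full.

Yes — Priya must file Form RP-8.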